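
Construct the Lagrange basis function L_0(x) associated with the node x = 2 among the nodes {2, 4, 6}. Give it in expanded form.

L_0(x) = (1/8)x^2 - (5/4)x + 3

L_0(x) = (x - 4)(x - 6) / [(-2)·(-4)]
       = (x^2 - 10x + 24) / (8)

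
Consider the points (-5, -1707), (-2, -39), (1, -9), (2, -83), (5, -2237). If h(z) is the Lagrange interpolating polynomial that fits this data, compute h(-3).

-213

L_0(-3) = (-1)·(-4)·(-5)·(-8)/[(-3)·(-6)·(-7)·(-10)] = 8/63
L_1(-3) = (2)·(-4)·(-5)·(-8)/[(3)·(-3)·(-4)·(-7)] = 80/63
L_2(-3) = (2)·(-1)·(-5)·(-8)/[(6)·(3)·(-1)·(-4)] = -10/9
L_3(-3) = (2)·(-1)·(-4)·(-8)/[(7)·(4)·(1)·(-3)] = 16/21
L_4(-3) = (2)·(-1)·(-4)·(-5)/[(10)·(7)·(4)·(3)] = -1/21
Sum: (-1707)·(8/63) + (-39)·(80/63) + (-9)·(-10/9) + (-83)·(16/21) + (-2237)·(-1/21) = -213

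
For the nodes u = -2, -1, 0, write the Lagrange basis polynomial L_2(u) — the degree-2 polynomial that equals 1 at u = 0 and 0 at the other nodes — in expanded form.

L_2(u) = (1/2)u^2 + (3/2)u + 1

L_2(u) = (u + 2)(u + 1) / [(2)·(1)]
       = (u^2 + 3u + 2) / (2)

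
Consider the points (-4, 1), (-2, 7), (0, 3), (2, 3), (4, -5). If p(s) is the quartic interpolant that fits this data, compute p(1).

169/64

L_0(1) = (3)·(1)·(-1)·(-3)/[(-2)·(-4)·(-6)·(-8)] = 3/128
L_1(1) = (5)·(1)·(-1)·(-3)/[(2)·(-2)·(-4)·(-6)] = -5/32
L_2(1) = (5)·(3)·(-1)·(-3)/[(4)·(2)·(-2)·(-4)] = 45/64
L_3(1) = (5)·(3)·(1)·(-3)/[(6)·(4)·(2)·(-2)] = 15/32
L_4(1) = (5)·(3)·(1)·(-1)/[(8)·(6)·(4)·(2)] = -5/128
Sum: 1·(3/128) + 7·(-5/32) + 3·(45/64) + 3·(15/32) + (-5)·(-5/128) = 169/64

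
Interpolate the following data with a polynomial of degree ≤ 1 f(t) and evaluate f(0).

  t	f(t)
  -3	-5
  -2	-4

-2

L_0(0) = (2)/[(-1)] = -2
L_1(0) = (3)/[(1)] = 3
Sum: (-5)·(-2) + (-4)·(3) = -2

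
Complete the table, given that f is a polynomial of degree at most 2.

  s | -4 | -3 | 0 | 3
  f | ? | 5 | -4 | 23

The 3 known values determine f uniquely (degree ≤ 2).
Evaluate each Lagrange basis at s = -4:
L_0(-4) = (-4)·(-7)/[(-3)·(-6)] = 14/9
L_1(-4) = (-1)·(-7)/[(3)·(-3)] = -7/9
L_2(-4) = (-1)·(-4)/[(6)·(3)] = 2/9
Sum: 5·(14/9) + (-4)·(-7/9) + 23·(2/9) = 16

16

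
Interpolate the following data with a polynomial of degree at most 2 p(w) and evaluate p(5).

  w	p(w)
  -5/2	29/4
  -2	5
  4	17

Using Newton's divided-difference form:
p[-5/2,-2] = (5 - 29/4) / (-2 - (-5/2)) = -9/2
p[-2,4] = (17 - 5) / (4 - (-2)) = 2
p[-5/2,-2,4] = (2 - (-9/2)) / (4 - (-5/2)) = 1
p(5) = 29/4 + (-9/2)·(15/2) + 1·(15/2)·(7) = 26

26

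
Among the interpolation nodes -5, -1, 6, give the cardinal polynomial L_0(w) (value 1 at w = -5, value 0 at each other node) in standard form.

L_0(w) = (w + 1)(w - 6) / [(-4)·(-11)]
       = (w^2 - 5w - 6) / (44)

L_0(w) = (1/44)w^2 - (5/44)w - 3/22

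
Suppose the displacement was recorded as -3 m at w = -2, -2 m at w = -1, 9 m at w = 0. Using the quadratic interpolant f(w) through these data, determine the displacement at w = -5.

Using Newton's divided-difference form:
f[-2,-1] = (-2 - (-3)) / (-1 - (-2)) = 1
f[-1,0] = (9 - (-2)) / (0 - (-1)) = 11
f[-2,-1,0] = (11 - 1) / (0 - (-2)) = 5
f(-5) = -3 + 1·(-3) + 5·(-3)·(-4) = 54

54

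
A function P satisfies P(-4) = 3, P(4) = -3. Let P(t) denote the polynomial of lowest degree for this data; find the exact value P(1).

-3/4

Evaluate each Lagrange basis at t = 1:
L_0(1) = (-3)/[(-8)] = 3/8
L_1(1) = (5)/[(8)] = 5/8
Sum: 3·(3/8) + (-3)·(5/8) = -3/4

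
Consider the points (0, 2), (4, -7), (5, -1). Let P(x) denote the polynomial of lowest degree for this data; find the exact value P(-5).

Using Newton's divided-difference form:
P[0,4] = (-7 - 2) / (4 - 0) = -9/4
P[4,5] = (-1 - (-7)) / (5 - 4) = 6
P[0,4,5] = (6 - (-9/4)) / (5 - 0) = 33/20
P(-5) = 2 + (-9/4)·(-5) + (33/20)·(-5)·(-9) = 175/2

175/2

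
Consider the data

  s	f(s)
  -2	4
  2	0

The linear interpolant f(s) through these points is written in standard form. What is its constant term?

2

L_0(s) = (s - 2) / [-4] = -(1/4)s + 1/2
L_1(s) = (s + 2) / [4] = (1/4)s + 1/2
f(s) = 4·L_0 + 0·L_1
Only the constant term is needed; take it from each L_i and combine:
4·(1/2) + 0·(1/2) = 2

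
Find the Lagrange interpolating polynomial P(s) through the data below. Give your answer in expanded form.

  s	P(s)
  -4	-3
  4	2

P(s) = (5/8)s - 1/2

Build the Lagrange basis polynomials:
L_0(s) = (s - 4) / [-8] = -(1/8)s + 1/2
L_1(s) = (s + 4) / [8] = (1/8)s + 1/2
P(s) = (-3)·L_0 + 2·L_1
  (-3)·L_0(s) = (3/8)s - 3/2
  2·L_1(s) = (1/4)s + 1
Adding term by term: (5/8)s - 1/2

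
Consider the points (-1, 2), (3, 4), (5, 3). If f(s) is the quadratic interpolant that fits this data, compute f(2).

L_0(2) = (-1)·(-3)/[(-4)·(-6)] = 1/8
L_1(2) = (3)·(-3)/[(4)·(-2)] = 9/8
L_2(2) = (3)·(-1)/[(6)·(2)] = -1/4
Sum: 2·(1/8) + 4·(9/8) + 3·(-1/4) = 4

4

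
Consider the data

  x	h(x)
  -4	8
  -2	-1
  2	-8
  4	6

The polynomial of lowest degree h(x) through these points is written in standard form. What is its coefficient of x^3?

1/8

The leading coefficient equals the top divided difference h[-4,-2,2,4].
h[-4,-2] = (-1 - 8) / (-2 - (-4)) = -9/2
h[-2,2] = (-8 - (-1)) / (2 - (-2)) = -7/4
h[2,4] = (6 - (-8)) / (4 - 2) = 7
h[-4,-2,2] = (-7/4 - (-9/2)) / (2 - (-4)) = 11/24
h[-2,2,4] = (7 - (-7/4)) / (4 - (-2)) = 35/24
h[-4,-2,2,4] = (35/24 - 11/24) / (4 - (-4)) = 1/8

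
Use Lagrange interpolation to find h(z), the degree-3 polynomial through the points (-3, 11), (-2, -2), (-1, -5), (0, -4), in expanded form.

L_0(z) = (z + 2)(z + 1)z / [-6] = -(1/6)z^3 - (1/2)z^2 - (1/3)z
L_1(z) = (z + 3)(z + 1)z / [2] = (1/2)z^3 + 2z^2 + (3/2)z
L_2(z) = (z + 3)(z + 2)z / [-2] = -(1/2)z^3 - (5/2)z^2 - 3z
L_3(z) = (z + 3)(z + 2)(z + 1) / [6] = (1/6)z^3 + z^2 + (11/6)z + 1
h(z) = 11·L_0 + (-2)·L_1 + (-5)·L_2 + (-4)·L_3
  11·L_0(z) = -(11/6)z^3 - (11/2)z^2 - (11/3)z
  (-2)·L_1(z) = -z^3 - 4z^2 - 3z
  (-5)·L_2(z) = (5/2)z^3 + (25/2)z^2 + 15z
  (-4)·L_3(z) = -(2/3)z^3 - 4z^2 - (22/3)z - 4
Adding term by term: -z^3 - z^2 + z - 4

h(z) = -z^3 - z^2 + z - 4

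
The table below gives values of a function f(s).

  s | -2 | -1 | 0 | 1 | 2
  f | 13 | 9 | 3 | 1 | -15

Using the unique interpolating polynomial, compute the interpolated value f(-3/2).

Evaluate each Lagrange basis at s = -3/2:
L_0(-3/2) = (-1/2)·(-3/2)·(-5/2)·(-7/2)/[(-1)·(-2)·(-3)·(-4)] = 35/128
L_1(-3/2) = (1/2)·(-3/2)·(-5/2)·(-7/2)/[(1)·(-1)·(-2)·(-3)] = 35/32
L_2(-3/2) = (1/2)·(-1/2)·(-5/2)·(-7/2)/[(2)·(1)·(-1)·(-2)] = -35/64
L_3(-3/2) = (1/2)·(-1/2)·(-3/2)·(-7/2)/[(3)·(2)·(1)·(-1)] = 7/32
L_4(-3/2) = (1/2)·(-1/2)·(-3/2)·(-5/2)/[(4)·(3)·(2)·(1)] = -5/128
Sum: 13·(35/128) + 9·(35/32) + 3·(-35/64) + 1·(7/32) + (-15)·(-5/128) = 201/16

201/16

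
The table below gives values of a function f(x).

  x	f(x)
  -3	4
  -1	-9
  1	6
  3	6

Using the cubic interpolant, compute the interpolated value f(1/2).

253/128

Using Newton's divided-difference form:
f[-3,-1] = (-9 - 4) / (-1 - (-3)) = -13/2
f[-1,1] = (6 - (-9)) / (1 - (-1)) = 15/2
f[1,3] = (6 - 6) / (3 - 1) = 0
f[-3,-1,1] = (15/2 - (-13/2)) / (1 - (-3)) = 7/2
f[-1,1,3] = (0 - 15/2) / (3 - (-1)) = -15/8
f[-3,-1,1,3] = (-15/8 - 7/2) / (3 - (-3)) = -43/48
f(1/2) = 4 + (-13/2)·(7/2) + (7/2)·(7/2)·(3/2) + (-43/48)·(7/2)·(3/2)·(-1/2) = 253/128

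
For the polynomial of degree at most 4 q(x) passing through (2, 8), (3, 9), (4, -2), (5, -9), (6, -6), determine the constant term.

-144

L_0(x) = (x - 3)(x - 4)(x - 5)(x - 6) / [24] = (1/24)x^4 - (3/4)x^3 + (119/24)x^2 - (57/4)x + 15
L_1(x) = (x - 2)(x - 4)(x - 5)(x - 6) / [-6] = -(1/6)x^4 + (17/6)x^3 - (52/3)x^2 + (134/3)x - 40
L_2(x) = (x - 2)(x - 3)(x - 5)(x - 6) / [4] = (1/4)x^4 - 4x^3 + (91/4)x^2 - 54x + 45
L_3(x) = (x - 2)(x - 3)(x - 4)(x - 6) / [-6] = -(1/6)x^4 + (5/2)x^3 - (40/3)x^2 + 30x - 24
L_4(x) = (x - 2)(x - 3)(x - 4)(x - 5) / [24] = (1/24)x^4 - (7/12)x^3 + (71/24)x^2 - (77/12)x + 5
q(x) = 8·L_0 + 9·L_1 + (-2)·L_2 + (-9)·L_3 + (-6)·L_4
Only the constant term is needed; take it from each L_i and combine:
8·(15) + 9·(-40) + (-2)·(45) + (-9)·(-24) + (-6)·(5) = -144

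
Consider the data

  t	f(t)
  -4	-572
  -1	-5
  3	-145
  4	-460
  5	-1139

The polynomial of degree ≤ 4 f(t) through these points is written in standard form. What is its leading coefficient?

L_0(t) = (t + 1)(t - 3)(t - 4)(t - 5) / [1512] = (1/1512)t^4 - (11/1512)t^3 + (5/216)t^2 - (13/1512)t - 5/126
L_1(t) = (t + 4)(t - 3)(t - 4)(t - 5) / [-360] = -(1/360)t^4 + (1/45)t^3 + (1/360)t^2 - (16/45)t + 2/3
L_2(t) = (t + 4)(t + 1)(t - 4)(t - 5) / [56] = (1/56)t^4 - (1/14)t^3 - (3/8)t^2 + (8/7)t + 10/7
L_3(t) = (t + 4)(t + 1)(t - 3)(t - 5) / [-40] = -(1/40)t^4 + (3/40)t^3 + (21/40)t^2 - (43/40)t - 3/2
L_4(t) = (t + 4)(t + 1)(t - 3)(t - 4) / [108] = (1/108)t^4 - (1/54)t^3 - (19/108)t^2 + (8/27)t + 4/9
f(t) = (-572)·L_0 + (-5)·L_1 + (-145)·L_2 + (-460)·L_3 + (-1139)·L_4
Only the coefficient of t^4 is needed; take it from each L_i and combine:
(-572)·(1/1512) + (-5)·(-1/360) + (-145)·(1/56) + (-460)·(-1/40) + (-1139)·(1/108) = -2

-2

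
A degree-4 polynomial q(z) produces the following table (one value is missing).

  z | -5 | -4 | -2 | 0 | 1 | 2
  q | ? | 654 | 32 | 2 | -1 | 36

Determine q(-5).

The 5 known values determine q uniquely (degree ≤ 4).
L_0(-5) = (-3)·(-5)·(-6)·(-7)/[(-2)·(-4)·(-5)·(-6)] = 21/8
L_1(-5) = (-1)·(-5)·(-6)·(-7)/[(2)·(-2)·(-3)·(-4)] = -35/8
L_2(-5) = (-1)·(-3)·(-6)·(-7)/[(4)·(2)·(-1)·(-2)] = 63/8
L_3(-5) = (-1)·(-3)·(-5)·(-7)/[(5)·(3)·(1)·(-1)] = -7
L_4(-5) = (-1)·(-3)·(-5)·(-6)/[(6)·(4)·(2)·(1)] = 15/8
Sum: 654·(21/8) + 32·(-35/8) + 2·(63/8) + (-1)·(-7) + 36·(15/8) = 1667

1667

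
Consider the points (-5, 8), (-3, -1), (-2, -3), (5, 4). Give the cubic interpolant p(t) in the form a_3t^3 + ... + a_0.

p(t) = -(11/240)t^3 + (3/8)t^2 + (179/240)t - 27/8

Build the Lagrange basis polynomials:
L_0(t) = (t + 3)(t + 2)(t - 5) / [-60] = -(1/60)t^3 + (19/60)t + 1/2
L_1(t) = (t + 5)(t + 2)(t - 5) / [16] = (1/16)t^3 + (1/8)t^2 - (25/16)t - 25/8
L_2(t) = (t + 5)(t + 3)(t - 5) / [-21] = -(1/21)t^3 - (1/7)t^2 + (25/21)t + 25/7
L_3(t) = (t + 5)(t + 3)(t + 2) / [560] = (1/560)t^3 + (1/56)t^2 + (31/560)t + 3/56
p(t) = 8·L_0 + (-1)·L_1 + (-3)·L_2 + 4·L_3
  8·L_0(t) = -(2/15)t^3 + (38/15)t + 4
  (-1)·L_1(t) = -(1/16)t^3 - (1/8)t^2 + (25/16)t + 25/8
  (-3)·L_2(t) = (1/7)t^3 + (3/7)t^2 - (25/7)t - 75/7
  4·L_3(t) = (1/140)t^3 + (1/14)t^2 + (31/140)t + 3/14
Adding term by term: -(11/240)t^3 + (3/8)t^2 + (179/240)t - 27/8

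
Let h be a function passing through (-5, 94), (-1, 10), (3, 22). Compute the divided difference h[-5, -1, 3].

3

h[-5,-1] = (10 - 94) / (-1 - (-5)) = -21
h[-1,3] = (22 - 10) / (3 - (-1)) = 3
h[-5,-1,3] = (3 - (-21)) / (3 - (-5)) = 3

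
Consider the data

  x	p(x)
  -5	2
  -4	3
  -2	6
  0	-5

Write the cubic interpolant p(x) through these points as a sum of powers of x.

L_0(x) = (x + 4)(x + 2)x / [-15] = -(1/15)x^3 - (2/5)x^2 - (8/15)x
L_1(x) = (x + 5)(x + 2)x / [8] = (1/8)x^3 + (7/8)x^2 + (5/4)x
L_2(x) = (x + 5)(x + 4)x / [-12] = -(1/12)x^3 - (3/4)x^2 - (5/3)x
L_3(x) = (x + 5)(x + 4)(x + 2) / [40] = (1/40)x^3 + (11/40)x^2 + (19/20)x + 1
p(x) = 2·L_0 + 3·L_1 + 6·L_2 + (-5)·L_3
  2·L_0(x) = -(2/15)x^3 - (4/5)x^2 - (16/15)x
  3·L_1(x) = (3/8)x^3 + (21/8)x^2 + (15/4)x
  6·L_2(x) = -(1/2)x^3 - (9/2)x^2 - 10x
  (-5)·L_3(x) = -(1/8)x^3 - (11/8)x^2 - (19/4)x - 5
Adding term by term: -(23/60)x^3 - (81/20)x^2 - (181/15)x - 5

p(x) = -(23/60)x^3 - (81/20)x^2 - (181/15)x - 5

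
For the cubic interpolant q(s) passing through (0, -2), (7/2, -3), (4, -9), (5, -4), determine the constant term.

L_0(s) = (s - 7/2)(s - 4)(s - 5) / [-70] = -(1/70)s^3 + (5/28)s^2 - (103/140)s + 1
L_1(s) = s(s - 4)(s - 5) / [21/8] = (8/21)s^3 - (24/7)s^2 + (160/21)s
L_2(s) = s(s - 7/2)(s - 5) / [-2] = -(1/2)s^3 + (17/4)s^2 - (35/4)s
L_3(s) = s(s - 7/2)(s - 4) / [15/2] = (2/15)s^3 - s^2 + (28/15)s
q(s) = (-2)·L_0 + (-3)·L_1 + (-9)·L_2 + (-4)·L_3
Only the constant term is needed; take it from each L_i and combine:
(-2)·(1) + (-3)·(0) + (-9)·(0) + (-4)·(0) = -2

-2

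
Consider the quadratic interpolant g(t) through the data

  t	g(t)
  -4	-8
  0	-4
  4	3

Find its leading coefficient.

3/32

L_0(t) = t(t - 4) / [32] = (1/32)t^2 - (1/8)t
L_1(t) = (t + 4)(t - 4) / [-16] = -(1/16)t^2 + 1
L_2(t) = (t + 4)t / [32] = (1/32)t^2 + (1/8)t
g(t) = (-8)·L_0 + (-4)·L_1 + 3·L_2
Only the coefficient of t^2 is needed; take it from each L_i and combine:
(-8)·(1/32) + (-4)·(-1/16) + 3·(1/32) = 3/32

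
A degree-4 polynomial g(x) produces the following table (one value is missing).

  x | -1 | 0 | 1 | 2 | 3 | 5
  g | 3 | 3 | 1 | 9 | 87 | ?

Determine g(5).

933

The 5 known values determine g uniquely (degree ≤ 4).
Evaluate each Lagrange basis at x = 5:
L_0(5) = (5)·(4)·(3)·(2)/[(-1)·(-2)·(-3)·(-4)] = 5
L_1(5) = (6)·(4)·(3)·(2)/[(1)·(-1)·(-2)·(-3)] = -24
L_2(5) = (6)·(5)·(3)·(2)/[(2)·(1)·(-1)·(-2)] = 45
L_3(5) = (6)·(5)·(4)·(2)/[(3)·(2)·(1)·(-1)] = -40
L_4(5) = (6)·(5)·(4)·(3)/[(4)·(3)·(2)·(1)] = 15
Sum: 3·(5) + 3·(-24) + 1·(45) + 9·(-40) + 87·(15) = 933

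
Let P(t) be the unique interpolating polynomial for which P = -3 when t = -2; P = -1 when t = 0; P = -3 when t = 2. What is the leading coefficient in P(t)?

Build the Lagrange basis polynomials:
L_0(t) = t(t - 2) / [8] = (1/8)t^2 - (1/4)t
L_1(t) = (t + 2)(t - 2) / [-4] = -(1/4)t^2 + 1
L_2(t) = (t + 2)t / [8] = (1/8)t^2 + (1/4)t
P(t) = (-3)·L_0 + (-1)·L_1 + (-3)·L_2
Only the coefficient of t^2 is needed; take it from each L_i and combine:
(-3)·(1/8) + (-1)·(-1/4) + (-3)·(1/8) = -1/2

-1/2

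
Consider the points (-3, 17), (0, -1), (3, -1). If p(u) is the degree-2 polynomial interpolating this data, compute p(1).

Using Newton's divided-difference form:
p[-3,0] = (-1 - 17) / (0 - (-3)) = -6
p[0,3] = (-1 - (-1)) / (3 - 0) = 0
p[-3,0,3] = (0 - (-6)) / (3 - (-3)) = 1
p(1) = 17 + (-6)·(4) + 1·(4)·(1) = -3

-3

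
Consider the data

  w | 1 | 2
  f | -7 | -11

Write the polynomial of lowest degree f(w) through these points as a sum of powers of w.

L_0(w) = (w - 2) / [-1] = -w + 2
L_1(w) = (w - 1) / [1] = w - 1
f(w) = (-7)·L_0 + (-11)·L_1
  (-7)·L_0(w) = 7w - 14
  (-11)·L_1(w) = -11w + 11
Adding term by term: -4w - 3

f(w) = -4w - 3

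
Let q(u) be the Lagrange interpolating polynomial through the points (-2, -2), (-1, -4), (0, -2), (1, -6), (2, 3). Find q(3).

L_0(3) = (4)·(3)·(2)·(1)/[(-1)·(-2)·(-3)·(-4)] = 1
L_1(3) = (5)·(3)·(2)·(1)/[(1)·(-1)·(-2)·(-3)] = -5
L_2(3) = (5)·(4)·(2)·(1)/[(2)·(1)·(-1)·(-2)] = 10
L_3(3) = (5)·(4)·(3)·(1)/[(3)·(2)·(1)·(-1)] = -10
L_4(3) = (5)·(4)·(3)·(2)/[(4)·(3)·(2)·(1)] = 5
Sum: (-2)·(1) + (-4)·(-5) + (-2)·(10) + (-6)·(-10) + 3·(5) = 73

73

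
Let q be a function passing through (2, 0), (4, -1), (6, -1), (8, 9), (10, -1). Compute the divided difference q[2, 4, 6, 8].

3/16

q[2,4] = (-1 - 0) / (4 - 2) = -1/2
q[4,6] = (-1 - (-1)) / (6 - 4) = 0
q[6,8] = (9 - (-1)) / (8 - 6) = 5
q[2,4,6] = (0 - (-1/2)) / (6 - 2) = 1/8
q[4,6,8] = (5 - 0) / (8 - 4) = 5/4
q[2,4,6,8] = (5/4 - 1/8) / (8 - 2) = 3/16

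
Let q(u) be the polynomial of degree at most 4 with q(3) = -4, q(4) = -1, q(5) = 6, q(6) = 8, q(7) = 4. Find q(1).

78

Using Newton's divided-difference form:
q[3,4] = (-1 - (-4)) / (4 - 3) = 3
q[4,5] = (6 - (-1)) / (5 - 4) = 7
q[5,6] = (8 - 6) / (6 - 5) = 2
q[6,7] = (4 - 8) / (7 - 6) = -4
q[3,4,5] = (7 - 3) / (5 - 3) = 2
q[4,5,6] = (2 - 7) / (6 - 4) = -5/2
q[5,6,7] = (-4 - 2) / (7 - 5) = -3
q[3,4,5,6] = (-5/2 - 2) / (6 - 3) = -3/2
q[4,5,6,7] = (-3 - (-5/2)) / (7 - 4) = -1/6
q[3,4,5,6,7] = (-1/6 - (-3/2)) / (7 - 3) = 1/3
q(1) = -4 + 3·(-2) + 2·(-2)·(-3) + (-3/2)·(-2)·(-3)·(-4) + (1/3)·(-2)·(-3)·(-4)·(-5) = 78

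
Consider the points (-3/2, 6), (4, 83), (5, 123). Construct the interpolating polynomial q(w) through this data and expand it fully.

Build the Lagrange basis polynomials:
L_0(w) = (w - 4)(w - 5) / [143/4] = (4/143)w^2 - (36/143)w + 80/143
L_1(w) = (w + 3/2)(w - 5) / [-11/2] = -(2/11)w^2 + (7/11)w + 15/11
L_2(w) = (w + 3/2)(w - 4) / [13/2] = (2/13)w^2 - (5/13)w - 12/13
q(w) = 6·L_0 + 83·L_1 + 123·L_2
  6·L_0(w) = (24/143)w^2 - (216/143)w + 480/143
  83·L_1(w) = -(166/11)w^2 + (581/11)w + 1245/11
  123·L_2(w) = (246/13)w^2 - (615/13)w - 1476/13
Adding term by term: 4w^2 + 4w + 3

q(w) = 4w^2 + 4w + 3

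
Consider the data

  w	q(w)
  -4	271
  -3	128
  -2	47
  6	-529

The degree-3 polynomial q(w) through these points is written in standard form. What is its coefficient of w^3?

L_0(w) = (w + 3)(w + 2)(w - 6) / [-20] = -(1/20)w^3 + (1/20)w^2 + (6/5)w + 9/5
L_1(w) = (w + 4)(w + 2)(w - 6) / [9] = (1/9)w^3 - (28/9)w - 16/3
L_2(w) = (w + 4)(w + 3)(w - 6) / [-16] = -(1/16)w^3 - (1/16)w^2 + (15/8)w + 9/2
L_3(w) = (w + 4)(w + 3)(w + 2) / [720] = (1/720)w^3 + (1/80)w^2 + (13/360)w + 1/30
q(w) = 271·L_0 + 128·L_1 + 47·L_2 + (-529)·L_3
Only the coefficient of w^3 is needed; take it from each L_i and combine:
271·(-1/20) + 128·(1/9) + 47·(-1/16) + (-529)·(1/720) = -3

-3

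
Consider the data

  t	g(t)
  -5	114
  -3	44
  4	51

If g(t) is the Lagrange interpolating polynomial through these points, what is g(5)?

Evaluate each Lagrange basis at t = 5:
L_0(5) = (8)·(1)/[(-2)·(-9)] = 4/9
L_1(5) = (10)·(1)/[(2)·(-7)] = -5/7
L_2(5) = (10)·(8)/[(9)·(7)] = 80/63
Sum: 114·(4/9) + 44·(-5/7) + 51·(80/63) = 84

84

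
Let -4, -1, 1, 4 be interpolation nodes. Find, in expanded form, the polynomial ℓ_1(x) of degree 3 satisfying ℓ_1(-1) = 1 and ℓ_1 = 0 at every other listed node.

ℓ_1(x) = (1/30)x^3 - (1/30)x^2 - (8/15)x + 8/15

ℓ_1(x) = (x + 4)(x - 1)(x - 4) / [(3)·(-2)·(-5)]
       = (x^3 - x^2 - 16x + 16) / (30)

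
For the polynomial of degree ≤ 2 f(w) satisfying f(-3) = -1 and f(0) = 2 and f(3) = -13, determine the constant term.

2

Build the Lagrange basis polynomials:
L_0(w) = w(w - 3) / [18] = (1/18)w^2 - (1/6)w
L_1(w) = (w + 3)(w - 3) / [-9] = -(1/9)w^2 + 1
L_2(w) = (w + 3)w / [18] = (1/18)w^2 + (1/6)w
f(w) = (-1)·L_0 + 2·L_1 + (-13)·L_2
Only the constant term is needed; take it from each L_i and combine:
(-1)·(0) + 2·(1) + (-13)·(0) = 2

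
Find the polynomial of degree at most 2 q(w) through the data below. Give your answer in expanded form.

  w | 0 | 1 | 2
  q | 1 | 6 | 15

Newton's divided differences:
q[0,1] = (6 - 1) / (1 - 0) = 5
q[1,2] = (15 - 6) / (2 - 1) = 9
q[0,1,2] = (9 - 5) / (2 - 0) = 2
q(w) = 1 + 5·w + 2·w(w - 1)
Expanding: q(w) = 2w^2 + 3w + 1

q(w) = 2w^2 + 3w + 1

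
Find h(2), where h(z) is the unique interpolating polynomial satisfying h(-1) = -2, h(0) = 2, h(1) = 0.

Evaluate each Lagrange basis at z = 2:
L_0(2) = (2)·(1)/[(-1)·(-2)] = 1
L_1(2) = (3)·(1)/[(1)·(-1)] = -3
L_2(2) = (3)·(2)/[(2)·(1)] = 3
Sum: (-2)·(1) + 2·(-3) + 0 = -8

-8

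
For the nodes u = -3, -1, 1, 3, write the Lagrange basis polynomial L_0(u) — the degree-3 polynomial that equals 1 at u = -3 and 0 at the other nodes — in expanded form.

L_0(u) = -(1/48)u^3 + (1/16)u^2 + (1/48)u - 1/16

L_0(u) = (u + 1)(u - 1)(u - 3) / [(-2)·(-4)·(-6)]
       = (u^3 - 3u^2 - u + 3) / (-48)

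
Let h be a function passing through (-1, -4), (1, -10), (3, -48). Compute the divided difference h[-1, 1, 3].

-4

h[-1,1] = (-10 - (-4)) / (1 - (-1)) = -3
h[1,3] = (-48 - (-10)) / (3 - 1) = -19
h[-1,1,3] = (-19 - (-3)) / (3 - (-1)) = -4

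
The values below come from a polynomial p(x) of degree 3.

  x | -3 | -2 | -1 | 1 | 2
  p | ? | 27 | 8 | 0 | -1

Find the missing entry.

The 4 known values determine p uniquely (degree ≤ 3).
Evaluate each Lagrange basis at x = -3:
L_0(-3) = (-2)·(-4)·(-5)/[(-1)·(-3)·(-4)] = 10/3
L_1(-3) = (-1)·(-4)·(-5)/[(1)·(-2)·(-3)] = -10/3
L_2(-3) = (-1)·(-2)·(-5)/[(3)·(2)·(-1)] = 5/3
L_3(-3) = (-1)·(-2)·(-4)/[(4)·(3)·(1)] = -2/3
Sum: 27·(10/3) + 8·(-10/3) + 0 + (-1)·(-2/3) = 64

64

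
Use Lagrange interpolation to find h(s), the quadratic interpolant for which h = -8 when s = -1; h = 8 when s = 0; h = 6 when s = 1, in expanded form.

Build the Lagrange basis polynomials:
L_0(s) = s(s - 1) / [2] = (1/2)s^2 - (1/2)s
L_1(s) = (s + 1)(s - 1) / [-1] = -s^2 + 1
L_2(s) = (s + 1)s / [2] = (1/2)s^2 + (1/2)s
h(s) = (-8)·L_0 + 8·L_1 + 6·L_2
  (-8)·L_0(s) = -4s^2 + 4s
  8·L_1(s) = -8s^2 + 8
  6·L_2(s) = 3s^2 + 3s
Adding term by term: -9s^2 + 7s + 8

h(s) = -9s^2 + 7s + 8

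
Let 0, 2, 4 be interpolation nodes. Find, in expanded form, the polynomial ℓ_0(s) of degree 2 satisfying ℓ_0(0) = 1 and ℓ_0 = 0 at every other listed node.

ℓ_0(s) = (s - 2)(s - 4) / [(-2)·(-4)]
       = (s^2 - 6s + 8) / (8)

ℓ_0(s) = (1/8)s^2 - (3/4)s + 1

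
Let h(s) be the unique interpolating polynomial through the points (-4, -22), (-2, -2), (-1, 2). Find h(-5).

-38

Evaluate each Lagrange basis at s = -5:
L_0(-5) = (-3)·(-4)/[(-2)·(-3)] = 2
L_1(-5) = (-1)·(-4)/[(2)·(-1)] = -2
L_2(-5) = (-1)·(-3)/[(3)·(1)] = 1
Sum: (-22)·(2) + (-2)·(-2) + 2·(1) = -38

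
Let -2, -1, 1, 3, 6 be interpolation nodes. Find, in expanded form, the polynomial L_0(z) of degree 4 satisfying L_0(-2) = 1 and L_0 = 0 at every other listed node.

L_0(z) = (z + 1)(z - 1)(z - 3)(z - 6) / [(-1)·(-3)·(-5)·(-8)]
       = (z^4 - 9z^3 + 17z^2 + 9z - 18) / (120)

L_0(z) = (1/120)z^4 - (3/40)z^3 + (17/120)z^2 + (3/40)z - 3/20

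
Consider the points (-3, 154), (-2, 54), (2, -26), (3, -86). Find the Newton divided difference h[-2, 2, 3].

-8

h[-2,2] = (-26 - 54) / (2 - (-2)) = -20
h[2,3] = (-86 - (-26)) / (3 - 2) = -60
h[-2,2,3] = (-60 - (-20)) / (3 - (-2)) = -8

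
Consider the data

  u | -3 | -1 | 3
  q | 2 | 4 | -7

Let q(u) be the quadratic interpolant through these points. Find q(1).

1

L_0(1) = (2)·(-2)/[(-2)·(-6)] = -1/3
L_1(1) = (4)·(-2)/[(2)·(-4)] = 1
L_2(1) = (4)·(2)/[(6)·(4)] = 1/3
Sum: 2·(-1/3) + 4·(1) + (-7)·(1/3) = 1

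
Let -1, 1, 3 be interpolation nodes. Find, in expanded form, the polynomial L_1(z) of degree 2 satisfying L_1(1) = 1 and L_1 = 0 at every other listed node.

L_1(z) = -(1/4)z^2 + (1/2)z + 3/4

L_1(z) = (z + 1)(z - 3) / [(2)·(-2)]
       = (z^2 - 2z - 3) / (-4)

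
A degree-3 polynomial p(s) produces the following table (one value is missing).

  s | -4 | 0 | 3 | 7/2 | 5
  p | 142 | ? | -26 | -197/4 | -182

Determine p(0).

-2

The 4 known values determine p uniquely (degree ≤ 3).
L_0(0) = (-3)·(-7/2)·(-5)/[(-7)·(-15/2)·(-9)] = 1/9
L_1(0) = (4)·(-7/2)·(-5)/[(7)·(-1/2)·(-2)] = 10
L_2(0) = (4)·(-3)·(-5)/[(15/2)·(1/2)·(-3/2)] = -32/3
L_3(0) = (4)·(-3)·(-7/2)/[(9)·(2)·(3/2)] = 14/9
Sum: 142·(1/9) + (-26)·(10) + (-197/4)·(-32/3) + (-182)·(14/9) = -2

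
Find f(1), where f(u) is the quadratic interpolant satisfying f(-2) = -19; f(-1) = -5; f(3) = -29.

-1

Using Newton's divided-difference form:
f[-2,-1] = (-5 - (-19)) / (-1 - (-2)) = 14
f[-1,3] = (-29 - (-5)) / (3 - (-1)) = -6
f[-2,-1,3] = (-6 - 14) / (3 - (-2)) = -4
f(1) = -19 + 14·(3) + (-4)·(3)·(2) = -1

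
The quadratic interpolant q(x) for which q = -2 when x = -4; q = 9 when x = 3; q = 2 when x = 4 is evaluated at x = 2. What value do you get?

Using Newton's divided-difference form:
q[-4,3] = (9 - (-2)) / (3 - (-4)) = 11/7
q[3,4] = (2 - 9) / (4 - 3) = -7
q[-4,3,4] = (-7 - 11/7) / (4 - (-4)) = -15/14
q(2) = -2 + (11/7)·(6) + (-15/14)·(6)·(-1) = 97/7

97/7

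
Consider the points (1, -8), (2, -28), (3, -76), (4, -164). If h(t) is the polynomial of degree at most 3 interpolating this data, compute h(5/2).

Evaluate each Lagrange basis at t = 5/2:
L_0(5/2) = (1/2)·(-1/2)·(-3/2)/[(-1)·(-2)·(-3)] = -1/16
L_1(5/2) = (3/2)·(-1/2)·(-3/2)/[(1)·(-1)·(-2)] = 9/16
L_2(5/2) = (3/2)·(1/2)·(-3/2)/[(2)·(1)·(-1)] = 9/16
L_3(5/2) = (3/2)·(1/2)·(-1/2)/[(3)·(2)·(1)] = -1/16
Sum: (-8)·(-1/16) + (-28)·(9/16) + (-76)·(9/16) + (-164)·(-1/16) = -191/4

-191/4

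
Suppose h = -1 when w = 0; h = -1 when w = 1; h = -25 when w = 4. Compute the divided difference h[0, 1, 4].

-2

h[0,1] = (-1 - (-1)) / (1 - 0) = 0
h[1,4] = (-25 - (-1)) / (4 - 1) = -8
h[0,1,4] = (-8 - 0) / (4 - 0) = -2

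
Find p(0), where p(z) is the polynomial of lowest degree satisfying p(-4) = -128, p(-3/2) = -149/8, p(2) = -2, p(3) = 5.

Using Newton's divided-difference form:
p[-4,-3/2] = (-149/8 - (-128)) / (-3/2 - (-4)) = 175/4
p[-3/2,2] = (-2 - (-149/8)) / (2 - (-3/2)) = 19/4
p[2,3] = (5 - (-2)) / (3 - 2) = 7
p[-4,-3/2,2] = (19/4 - 175/4) / (2 - (-4)) = -13/2
p[-3/2,2,3] = (7 - 19/4) / (3 - (-3/2)) = 1/2
p[-4,-3/2,2,3] = (1/2 - (-13/2)) / (3 - (-4)) = 1
p(0) = -128 + (175/4)·(4) + (-13/2)·(4)·(3/2) + 1·(4)·(3/2)·(-2) = -4

-4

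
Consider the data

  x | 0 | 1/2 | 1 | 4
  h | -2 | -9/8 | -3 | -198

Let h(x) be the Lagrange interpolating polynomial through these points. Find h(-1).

-3

L_0(-1) = (-3/2)·(-2)·(-5)/[(-1/2)·(-1)·(-4)] = 15/2
L_1(-1) = (-1)·(-2)·(-5)/[(1/2)·(-1/2)·(-7/2)] = -80/7
L_2(-1) = (-1)·(-3/2)·(-5)/[(1)·(1/2)·(-3)] = 5
L_3(-1) = (-1)·(-3/2)·(-2)/[(4)·(7/2)·(3)] = -1/14
Sum: (-2)·(15/2) + (-9/8)·(-80/7) + (-3)·(5) + (-198)·(-1/14) = -3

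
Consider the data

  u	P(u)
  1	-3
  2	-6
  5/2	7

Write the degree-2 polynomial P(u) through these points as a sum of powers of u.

L_0(u) = (u - 2)(u - 5/2) / [3/2] = (2/3)u^2 - 3u + 10/3
L_1(u) = (u - 1)(u - 5/2) / [-1/2] = -2u^2 + 7u - 5
L_2(u) = (u - 1)(u - 2) / [3/4] = (4/3)u^2 - 4u + 8/3
P(u) = (-3)·L_0 + (-6)·L_1 + 7·L_2
  (-3)·L_0(u) = -2u^2 + 9u - 10
  (-6)·L_1(u) = 12u^2 - 42u + 30
  7·L_2(u) = (28/3)u^2 - 28u + 56/3
Adding term by term: (58/3)u^2 - 61u + 116/3

P(u) = (58/3)u^2 - 61u + 116/3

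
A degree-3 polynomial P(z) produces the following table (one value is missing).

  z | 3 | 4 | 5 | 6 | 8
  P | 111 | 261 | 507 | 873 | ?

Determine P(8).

2061

The 4 known values determine P uniquely (degree ≤ 3).
Evaluate each Lagrange basis at z = 8:
L_0(8) = (4)·(3)·(2)/[(-1)·(-2)·(-3)] = -4
L_1(8) = (5)·(3)·(2)/[(1)·(-1)·(-2)] = 15
L_2(8) = (5)·(4)·(2)/[(2)·(1)·(-1)] = -20
L_3(8) = (5)·(4)·(3)/[(3)·(2)·(1)] = 10
Sum: 111·(-4) + 261·(15) + 507·(-20) + 873·(10) = 2061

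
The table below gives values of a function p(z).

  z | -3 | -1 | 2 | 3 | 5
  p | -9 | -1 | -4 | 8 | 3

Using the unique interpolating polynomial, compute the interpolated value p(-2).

143/36

Evaluate each Lagrange basis at z = -2:
L_0(-2) = (-1)·(-4)·(-5)·(-7)/[(-2)·(-5)·(-6)·(-8)] = 7/24
L_1(-2) = (1)·(-4)·(-5)·(-7)/[(2)·(-3)·(-4)·(-6)] = 35/36
L_2(-2) = (1)·(-1)·(-5)·(-7)/[(5)·(3)·(-1)·(-3)] = -7/9
L_3(-2) = (1)·(-1)·(-4)·(-7)/[(6)·(4)·(1)·(-2)] = 7/12
L_4(-2) = (1)·(-1)·(-4)·(-5)/[(8)·(6)·(3)·(2)] = -5/72
Sum: (-9)·(7/24) + (-1)·(35/36) + (-4)·(-7/9) + 8·(7/12) + 3·(-5/72) = 143/36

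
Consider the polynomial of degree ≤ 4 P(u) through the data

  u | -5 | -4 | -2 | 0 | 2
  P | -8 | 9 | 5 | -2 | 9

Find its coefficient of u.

409/420

Build the Lagrange basis polynomials:
L_0(u) = (u + 4)(u + 2)u(u - 2) / [105] = (1/105)u^4 + (4/105)u^3 - (4/105)u^2 - (16/105)u
L_1(u) = (u + 5)(u + 2)u(u - 2) / [-48] = -(1/48)u^4 - (5/48)u^3 + (1/12)u^2 + (5/12)u
L_2(u) = (u + 5)(u + 4)u(u - 2) / [48] = (1/48)u^4 + (7/48)u^3 + (1/24)u^2 - (5/6)u
L_3(u) = (u + 5)(u + 4)(u + 2)(u - 2) / [-80] = -(1/80)u^4 - (9/80)u^3 - (1/5)u^2 + (9/20)u + 1
L_4(u) = (u + 5)(u + 4)(u + 2)u / [336] = (1/336)u^4 + (11/336)u^3 + (19/168)u^2 + (5/42)u
P(u) = (-8)·L_0 + 9·L_1 + 5·L_2 + (-2)·L_3 + 9·L_4
Only the coefficient of u is needed; take it from each L_i and combine:
(-8)·(-16/105) + 9·(5/12) + 5·(-5/6) + (-2)·(9/20) + 9·(5/42) = 409/420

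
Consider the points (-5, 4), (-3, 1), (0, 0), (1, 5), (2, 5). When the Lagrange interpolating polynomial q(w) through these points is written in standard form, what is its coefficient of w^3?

-23/30

Build the Lagrange basis polynomials:
L_0(w) = (w + 3)w(w - 1)(w - 2) / [420] = (1/420)w^4 - (1/60)w^2 + (1/70)w
L_1(w) = (w + 5)w(w - 1)(w - 2) / [-120] = -(1/120)w^4 - (1/60)w^3 + (13/120)w^2 - (1/12)w
L_2(w) = (w + 5)(w + 3)(w - 1)(w - 2) / [30] = (1/30)w^4 + (1/6)w^3 - (7/30)w^2 - (29/30)w + 1
L_3(w) = (w + 5)(w + 3)w(w - 2) / [-24] = -(1/24)w^4 - (1/4)w^3 + (1/24)w^2 + (5/4)w
L_4(w) = (w + 5)(w + 3)w(w - 1) / [70] = (1/70)w^4 + (1/10)w^3 + (1/10)w^2 - (3/14)w
q(w) = 4·L_0 + 1·L_1 + 0·L_2 + 5·L_3 + 5·L_4
Only the coefficient of w^3 is needed; take it from each L_i and combine:
4·(0) + 1·(-1/60) + 0·(1/6) + 5·(-1/4) + 5·(1/10) = -23/30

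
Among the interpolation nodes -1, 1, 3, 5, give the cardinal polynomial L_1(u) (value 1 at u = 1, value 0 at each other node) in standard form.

L_1(u) = (u + 1)(u - 3)(u - 5) / [(2)·(-2)·(-4)]
       = (u^3 - 7u^2 + 7u + 15) / (16)

L_1(u) = (1/16)u^3 - (7/16)u^2 + (7/16)u + 15/16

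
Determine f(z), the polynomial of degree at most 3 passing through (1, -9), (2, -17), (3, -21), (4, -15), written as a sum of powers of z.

Newton's divided differences:
f[1,2] = (-17 - (-9)) / (2 - 1) = -8
f[2,3] = (-21 - (-17)) / (3 - 2) = -4
f[3,4] = (-15 - (-21)) / (4 - 3) = 6
f[1,2,3] = (-4 - (-8)) / (3 - 1) = 2
f[2,3,4] = (6 - (-4)) / (4 - 2) = 5
f[1,2,3,4] = (5 - 2) / (4 - 1) = 1
f(z) = -9 + (-8)·(z - 1) + 2·(z - 1)(z - 2) + 1·(z - 1)(z - 2)(z - 3)
Expanding: f(z) = z^3 - 4z^2 - 3z - 3

f(z) = z^3 - 4z^2 - 3z - 3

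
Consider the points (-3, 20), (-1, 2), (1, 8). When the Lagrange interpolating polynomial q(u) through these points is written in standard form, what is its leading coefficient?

L_0(u) = (u + 1)(u - 1) / [8] = (1/8)u^2 - 1/8
L_1(u) = (u + 3)(u - 1) / [-4] = -(1/4)u^2 - (1/2)u + 3/4
L_2(u) = (u + 3)(u + 1) / [8] = (1/8)u^2 + (1/2)u + 3/8
q(u) = 20·L_0 + 2·L_1 + 8·L_2
Only the coefficient of u^2 is needed; take it from each L_i and combine:
20·(1/8) + 2·(-1/4) + 8·(1/8) = 3

3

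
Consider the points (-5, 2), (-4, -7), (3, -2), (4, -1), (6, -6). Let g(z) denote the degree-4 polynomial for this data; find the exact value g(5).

-325/154

Evaluate each Lagrange basis at z = 5:
L_0(5) = (9)·(2)·(1)·(-1)/[(-1)·(-8)·(-9)·(-11)] = -1/44
L_1(5) = (10)·(2)·(1)·(-1)/[(1)·(-7)·(-8)·(-10)] = 1/28
L_2(5) = (10)·(9)·(1)·(-1)/[(8)·(7)·(-1)·(-3)] = -15/28
L_3(5) = (10)·(9)·(2)·(-1)/[(9)·(8)·(1)·(-2)] = 5/4
L_4(5) = (10)·(9)·(2)·(1)/[(11)·(10)·(3)·(2)] = 3/11
Sum: 2·(-1/44) + (-7)·(1/28) + (-2)·(-15/28) + (-1)·(5/4) + (-6)·(3/11) = -325/154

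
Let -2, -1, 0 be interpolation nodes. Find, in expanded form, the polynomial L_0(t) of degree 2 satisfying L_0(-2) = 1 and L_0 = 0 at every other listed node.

L_0(t) = (1/2)t^2 + (1/2)t

L_0(t) = (t + 1)t / [(-1)·(-2)]
       = (t^2 + t) / (2)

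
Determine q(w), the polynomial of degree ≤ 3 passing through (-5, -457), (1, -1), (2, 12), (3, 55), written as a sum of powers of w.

q(w) = 3w^3 - 3w^2 + w - 2

Build the Lagrange basis polynomials:
L_0(w) = (w - 1)(w - 2)(w - 3) / [-336] = -(1/336)w^3 + (1/56)w^2 - (11/336)w + 1/56
L_1(w) = (w + 5)(w - 2)(w - 3) / [12] = (1/12)w^3 - (19/12)w + 5/2
L_2(w) = (w + 5)(w - 1)(w - 3) / [-7] = -(1/7)w^3 - (1/7)w^2 + (17/7)w - 15/7
L_3(w) = (w + 5)(w - 1)(w - 2) / [16] = (1/16)w^3 + (1/8)w^2 - (13/16)w + 5/8
q(w) = (-457)·L_0 + (-1)·L_1 + 12·L_2 + 55·L_3
  (-457)·L_0(w) = (457/336)w^3 - (457/56)w^2 + (5027/336)w - 457/56
  (-1)·L_1(w) = -(1/12)w^3 + (19/12)w - 5/2
  12·L_2(w) = -(12/7)w^3 - (12/7)w^2 + (204/7)w - 180/7
  55·L_3(w) = (55/16)w^3 + (55/8)w^2 - (715/16)w + 275/8
Adding term by term: 3w^3 - 3w^2 + w - 2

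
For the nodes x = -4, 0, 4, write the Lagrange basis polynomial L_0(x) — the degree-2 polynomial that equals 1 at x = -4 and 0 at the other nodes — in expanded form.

L_0(x) = (1/32)x^2 - (1/8)x

L_0(x) = x(x - 4) / [(-4)·(-8)]
       = (x^2 - 4x) / (32)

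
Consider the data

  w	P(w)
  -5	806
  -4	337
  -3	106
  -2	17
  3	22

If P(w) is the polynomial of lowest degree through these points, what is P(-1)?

L_0(-1) = (3)·(2)·(1)·(-4)/[(-1)·(-2)·(-3)·(-8)] = -1/2
L_1(-1) = (4)·(2)·(1)·(-4)/[(1)·(-1)·(-2)·(-7)] = 16/7
L_2(-1) = (4)·(3)·(1)·(-4)/[(2)·(1)·(-1)·(-6)] = -4
L_3(-1) = (4)·(3)·(2)·(-4)/[(3)·(2)·(1)·(-5)] = 16/5
L_4(-1) = (4)·(3)·(2)·(1)/[(8)·(7)·(6)·(5)] = 1/70
Sum: 806·(-1/2) + 337·(16/7) + 106·(-4) + 17·(16/5) + 22·(1/70) = -2

-2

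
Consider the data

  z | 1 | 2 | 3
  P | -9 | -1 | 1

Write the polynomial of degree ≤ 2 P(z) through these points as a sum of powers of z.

L_0(z) = (z - 2)(z - 3) / [2] = (1/2)z^2 - (5/2)z + 3
L_1(z) = (z - 1)(z - 3) / [-1] = -z^2 + 4z - 3
L_2(z) = (z - 1)(z - 2) / [2] = (1/2)z^2 - (3/2)z + 1
P(z) = (-9)·L_0 + (-1)·L_1 + 1·L_2
  (-9)·L_0(z) = -(9/2)z^2 + (45/2)z - 27
  (-1)·L_1(z) = z^2 - 4z + 3
  1·L_2(z) = (1/2)z^2 - (3/2)z + 1
Adding term by term: -3z^2 + 17z - 23

P(z) = -3z^2 + 17z - 23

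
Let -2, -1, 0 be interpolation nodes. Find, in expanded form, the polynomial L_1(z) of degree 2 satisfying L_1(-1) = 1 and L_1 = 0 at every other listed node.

L_1(z) = (z + 2)z / [(1)·(-1)]
       = (z^2 + 2z) / (-1)

L_1(z) = -z^2 - 2z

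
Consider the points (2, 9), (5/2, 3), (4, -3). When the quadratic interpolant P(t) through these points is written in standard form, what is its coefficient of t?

Build the Lagrange basis polynomials:
L_0(t) = (t - 5/2)(t - 4) / [1] = t^2 - (13/2)t + 10
L_1(t) = (t - 2)(t - 4) / [-3/4] = -(4/3)t^2 + 8t - 32/3
L_2(t) = (t - 2)(t - 5/2) / [3] = (1/3)t^2 - (3/2)t + 5/3
P(t) = 9·L_0 + 3·L_1 + (-3)·L_2
Only the coefficient of t is needed; take it from each L_i and combine:
9·(-13/2) + 3·(8) + (-3)·(-3/2) = -30

-30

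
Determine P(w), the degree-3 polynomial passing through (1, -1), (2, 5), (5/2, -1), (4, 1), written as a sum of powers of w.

P(w) = (56/9)w^3 - (416/9)w^2 + (910/9)w - 559/9

Newton's divided differences:
P[1,2] = (5 - (-1)) / (2 - 1) = 6
P[2,5/2] = (-1 - 5) / (5/2 - 2) = -12
P[5/2,4] = (1 - (-1)) / (4 - 5/2) = 4/3
P[1,2,5/2] = (-12 - 6) / (5/2 - 1) = -12
P[2,5/2,4] = (4/3 - (-12)) / (4 - 2) = 20/3
P[1,2,5/2,4] = (20/3 - (-12)) / (4 - 1) = 56/9
P(w) = -1 + 6·(w - 1) + (-12)·(w - 1)(w - 2) + (56/9)·(w - 1)(w - 2)(w - 5/2)
Expanding: P(w) = (56/9)w^3 - (416/9)w^2 + (910/9)w - 559/9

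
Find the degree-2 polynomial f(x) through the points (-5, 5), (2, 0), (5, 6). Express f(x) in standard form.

f(x) = (19/70)x^2 + (1/10)x - 9/7

L_0(x) = (x - 2)(x - 5) / [70] = (1/70)x^2 - (1/10)x + 1/7
L_1(x) = (x + 5)(x - 5) / [-21] = -(1/21)x^2 + 25/21
L_2(x) = (x + 5)(x - 2) / [30] = (1/30)x^2 + (1/10)x - 1/3
f(x) = 5·L_0 + 0·L_1 + 6·L_2
  5·L_0(x) = (1/14)x^2 - (1/2)x + 5/7
  0·L_1(x) = 0
  6·L_2(x) = (1/5)x^2 + (3/5)x - 2
Adding term by term: (19/70)x^2 + (1/10)x - 9/7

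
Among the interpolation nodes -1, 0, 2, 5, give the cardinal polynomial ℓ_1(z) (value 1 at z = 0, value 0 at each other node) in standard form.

ℓ_1(z) = (z + 1)(z - 2)(z - 5) / [(1)·(-2)·(-5)]
       = (z^3 - 6z^2 + 3z + 10) / (10)

ℓ_1(z) = (1/10)z^3 - (3/5)z^2 + (3/10)z + 1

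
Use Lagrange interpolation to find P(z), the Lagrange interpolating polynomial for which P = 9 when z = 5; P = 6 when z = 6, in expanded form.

Build the Lagrange basis polynomials:
L_0(z) = (z - 6) / [-1] = -z + 6
L_1(z) = (z - 5) / [1] = z - 5
P(z) = 9·L_0 + 6·L_1
  9·L_0(z) = -9z + 54
  6·L_1(z) = 6z - 30
Adding term by term: -3z + 24

P(z) = -3z + 24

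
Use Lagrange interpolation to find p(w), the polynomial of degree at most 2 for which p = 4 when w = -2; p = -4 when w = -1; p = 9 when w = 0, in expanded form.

L_0(w) = (w + 1)w / [2] = (1/2)w^2 + (1/2)w
L_1(w) = (w + 2)w / [-1] = -w^2 - 2w
L_2(w) = (w + 2)(w + 1) / [2] = (1/2)w^2 + (3/2)w + 1
p(w) = 4·L_0 + (-4)·L_1 + 9·L_2
  4·L_0(w) = 2w^2 + 2w
  (-4)·L_1(w) = 4w^2 + 8w
  9·L_2(w) = (9/2)w^2 + (27/2)w + 9
Adding term by term: (21/2)w^2 + (47/2)w + 9

p(w) = (21/2)w^2 + (47/2)w + 9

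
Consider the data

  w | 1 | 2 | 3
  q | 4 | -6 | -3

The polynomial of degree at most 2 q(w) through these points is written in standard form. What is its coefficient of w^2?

The leading coefficient equals the top divided difference q[1,2,3].
q[1,2] = (-6 - 4) / (2 - 1) = -10
q[2,3] = (-3 - (-6)) / (3 - 2) = 3
q[1,2,3] = (3 - (-10)) / (3 - 1) = 13/2

13/2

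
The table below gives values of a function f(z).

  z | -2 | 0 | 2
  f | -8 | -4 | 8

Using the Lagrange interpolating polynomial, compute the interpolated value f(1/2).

-7/4

L_0(1/2) = (1/2)·(-3/2)/[(-2)·(-4)] = -3/32
L_1(1/2) = (5/2)·(-3/2)/[(2)·(-2)] = 15/16
L_2(1/2) = (5/2)·(1/2)/[(4)·(2)] = 5/32
Sum: (-8)·(-3/32) + (-4)·(15/16) + 8·(5/32) = -7/4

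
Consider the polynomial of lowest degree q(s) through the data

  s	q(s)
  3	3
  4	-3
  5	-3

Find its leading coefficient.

Build the Lagrange basis polynomials:
L_0(s) = (s - 4)(s - 5) / [2] = (1/2)s^2 - (9/2)s + 10
L_1(s) = (s - 3)(s - 5) / [-1] = -s^2 + 8s - 15
L_2(s) = (s - 3)(s - 4) / [2] = (1/2)s^2 - (7/2)s + 6
q(s) = 3·L_0 + (-3)·L_1 + (-3)·L_2
Only the coefficient of s^2 is needed; take it from each L_i and combine:
3·(1/2) + (-3)·(-1) + (-3)·(1/2) = 3

3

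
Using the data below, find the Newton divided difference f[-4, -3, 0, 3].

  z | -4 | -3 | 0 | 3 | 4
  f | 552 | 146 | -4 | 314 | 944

-9

f[-4,-3] = (146 - 552) / (-3 - (-4)) = -406
f[-3,0] = (-4 - 146) / (0 - (-3)) = -50
f[0,3] = (314 - (-4)) / (3 - 0) = 106
f[-4,-3,0] = (-50 - (-406)) / (0 - (-4)) = 89
f[-3,0,3] = (106 - (-50)) / (3 - (-3)) = 26
f[-4,-3,0,3] = (26 - 89) / (3 - (-4)) = -9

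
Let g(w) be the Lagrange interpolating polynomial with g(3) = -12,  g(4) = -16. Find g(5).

-20

L_0(5) = (1)/[(-1)] = -1
L_1(5) = (2)/[(1)] = 2
Sum: (-12)·(-1) + (-16)·(2) = -20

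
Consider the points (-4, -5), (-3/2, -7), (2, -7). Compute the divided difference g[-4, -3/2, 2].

g[-4,-3/2] = (-7 - (-5)) / (-3/2 - (-4)) = -4/5
g[-3/2,2] = (-7 - (-7)) / (2 - (-3/2)) = 0
g[-4,-3/2,2] = (0 - (-4/5)) / (2 - (-4)) = 2/15

2/15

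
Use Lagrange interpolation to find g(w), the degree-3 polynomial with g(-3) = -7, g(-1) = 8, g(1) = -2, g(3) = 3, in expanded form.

g(w) = (5/6)w^3 - (5/8)w^2 - (35/6)w + 29/8

Build the Lagrange basis polynomials:
L_0(w) = (w + 1)(w - 1)(w - 3) / [-48] = -(1/48)w^3 + (1/16)w^2 + (1/48)w - 1/16
L_1(w) = (w + 3)(w - 1)(w - 3) / [16] = (1/16)w^3 - (1/16)w^2 - (9/16)w + 9/16
L_2(w) = (w + 3)(w + 1)(w - 3) / [-16] = -(1/16)w^3 - (1/16)w^2 + (9/16)w + 9/16
L_3(w) = (w + 3)(w + 1)(w - 1) / [48] = (1/48)w^3 + (1/16)w^2 - (1/48)w - 1/16
g(w) = (-7)·L_0 + 8·L_1 + (-2)·L_2 + 3·L_3
  (-7)·L_0(w) = (7/48)w^3 - (7/16)w^2 - (7/48)w + 7/16
  8·L_1(w) = (1/2)w^3 - (1/2)w^2 - (9/2)w + 9/2
  (-2)·L_2(w) = (1/8)w^3 + (1/8)w^2 - (9/8)w - 9/8
  3·L_3(w) = (1/16)w^3 + (3/16)w^2 - (1/16)w - 3/16
Adding term by term: (5/6)w^3 - (5/8)w^2 - (35/6)w + 29/8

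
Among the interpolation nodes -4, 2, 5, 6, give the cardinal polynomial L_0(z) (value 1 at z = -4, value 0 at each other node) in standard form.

L_0(z) = (z - 2)(z - 5)(z - 6) / [(-6)·(-9)·(-10)]
       = (z^3 - 13z^2 + 52z - 60) / (-540)

L_0(z) = -(1/540)z^3 + (13/540)z^2 - (13/135)z + 1/9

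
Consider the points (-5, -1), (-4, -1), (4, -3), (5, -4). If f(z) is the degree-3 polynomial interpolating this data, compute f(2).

-17/10

L_0(2) = (6)·(-2)·(-3)/[(-1)·(-9)·(-10)] = -2/5
L_1(2) = (7)·(-2)·(-3)/[(1)·(-8)·(-9)] = 7/12
L_2(2) = (7)·(6)·(-3)/[(9)·(8)·(-1)] = 7/4
L_3(2) = (7)·(6)·(-2)/[(10)·(9)·(1)] = -14/15
Sum: (-1)·(-2/5) + (-1)·(7/12) + (-3)·(7/4) + (-4)·(-14/15) = -17/10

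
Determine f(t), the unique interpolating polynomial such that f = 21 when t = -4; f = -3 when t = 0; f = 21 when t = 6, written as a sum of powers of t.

f(t) = t^2 - 2t - 3

Newton's divided differences:
f[-4,0] = (-3 - 21) / (0 - (-4)) = -6
f[0,6] = (21 - (-3)) / (6 - 0) = 4
f[-4,0,6] = (4 - (-6)) / (6 - (-4)) = 1
f(t) = 21 + (-6)·(t + 4) + 1·(t + 4)t
Expanding: f(t) = t^2 - 2t - 3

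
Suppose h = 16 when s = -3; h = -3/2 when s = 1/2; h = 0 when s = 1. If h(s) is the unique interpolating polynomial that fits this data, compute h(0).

L_0(0) = (-1/2)·(-1)/[(-7/2)·(-4)] = 1/28
L_1(0) = (3)·(-1)/[(7/2)·(-1/2)] = 12/7
L_2(0) = (3)·(-1/2)/[(4)·(1/2)] = -3/4
Sum: 16·(1/28) + (-3/2)·(12/7) + 0 = -2

-2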